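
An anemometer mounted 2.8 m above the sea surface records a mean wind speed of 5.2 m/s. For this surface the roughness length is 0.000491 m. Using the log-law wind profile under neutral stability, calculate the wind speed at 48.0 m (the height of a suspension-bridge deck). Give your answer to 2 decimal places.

Log law: V(z) ∝ ln(z/z₀), so V₂/V₁ = ln(z₂/z₀) / ln(z₁/z₀).
ln(48.0/0.000491) = 11.4903, ln(2.8/0.000491) = 8.6487
V₂ = 5.2 × 11.4903/8.6487 = 5.2 × 1.3286 = 6.9085 m/s

6.91 m/s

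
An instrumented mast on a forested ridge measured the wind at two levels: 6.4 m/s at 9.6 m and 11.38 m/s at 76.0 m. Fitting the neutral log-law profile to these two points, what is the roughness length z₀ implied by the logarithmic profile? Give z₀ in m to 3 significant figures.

z₀ ≈ 0.672 m

Log law: V(z) ∝ ln(z/z₀). With r = V₁/V₂ = 6.4/11.38 = 0.56239,
r · ln(z₂/z₀) = ln(z₁/z₀) ⇒ ln z₀ = (ln z₁ − r·ln z₂)/(1 − r)
ln z₀ = (2.26176 − 0.56239×4.33073) / 0.43761 = -0.3972
z₀ = exp(-0.3972) = 0.6722 m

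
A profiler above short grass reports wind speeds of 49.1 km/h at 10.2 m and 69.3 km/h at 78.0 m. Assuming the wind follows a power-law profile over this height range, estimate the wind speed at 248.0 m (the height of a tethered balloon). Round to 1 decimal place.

84.3 km/h

First find α: α = ln(V₂/V₁)/ln(z₂/z₁) = ln(69.3/49.1)/ln(78.0/10.2) = 0.34459/2.03432 = 0.1694
Extrapolate from 78.0 m to 248.0 m: V₃ = 69.3 × (248.0/78.0)^0.1694 = 69.3 × 1.2164 = 84.2996 km/h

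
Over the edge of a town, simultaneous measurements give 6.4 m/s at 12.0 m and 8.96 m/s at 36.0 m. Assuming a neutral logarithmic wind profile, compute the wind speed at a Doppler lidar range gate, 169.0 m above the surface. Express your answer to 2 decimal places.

Log law: V ∝ ln(z/z₀). From the pair, with r = V₁/V₂ = 0.71429,
ln z₀ = (ln z₁ − r·ln z₂)/(1 − r) = (2.4849 − 0.71429×3.5835)/0.28571 = -0.2616 → z₀ = 0.7698 m
V₃ = V₁ · ln(z₃/z₀)/ln(z₁/z₀) = 6.4 × 5.3915/2.7465 = 12.5634 m/s

12.56 m/s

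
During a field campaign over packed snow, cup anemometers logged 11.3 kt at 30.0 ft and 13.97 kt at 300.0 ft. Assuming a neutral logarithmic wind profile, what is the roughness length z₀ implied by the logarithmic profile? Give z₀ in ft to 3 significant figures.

Log law: V(z) ∝ ln(z/z₀). With r = V₁/V₂ = 11.3/13.97 = 0.80888,
r · ln(z₂/z₀) = ln(z₁/z₀) ⇒ ln z₀ = (ln z₁ − r·ln z₂)/(1 − r)
ln z₀ = (3.40120 − 0.80888×5.70378) / 0.19112 = -6.3438
z₀ = exp(-6.3438) = 0.001758 ft

z₀ ≈ 0.00176 ft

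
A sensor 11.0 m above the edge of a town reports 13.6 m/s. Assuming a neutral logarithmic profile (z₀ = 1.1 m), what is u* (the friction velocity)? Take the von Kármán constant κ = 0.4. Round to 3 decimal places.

Log law: V(z) = (u*/κ) · ln(z/z₀) ⇒ u* = κ · V / ln(z/z₀)
u* = 0.4 × 13.6 / ln(11.0/1.1) = 0.4 × 13.6 / 2.3026
   = 5.4400 / 2.3026 = 2.3626 m/s

u* ≈ 2.363 m/s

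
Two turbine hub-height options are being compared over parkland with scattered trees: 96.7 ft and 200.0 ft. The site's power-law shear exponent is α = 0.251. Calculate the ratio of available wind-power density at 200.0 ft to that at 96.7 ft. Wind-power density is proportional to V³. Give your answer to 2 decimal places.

Speed ratio: V_B/V_A = (z_B/z_A)^α = (200.0/96.7)^0.251 = (2.0683)^0.251 = 1.20010
Power-density ratio: P_B/P_A = (V_B/V_A)³ = (1.20010)³ = 1.72842

1.73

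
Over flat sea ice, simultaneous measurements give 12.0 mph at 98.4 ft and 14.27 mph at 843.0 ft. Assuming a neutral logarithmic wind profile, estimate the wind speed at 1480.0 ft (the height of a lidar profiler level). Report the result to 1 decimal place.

Log law: V ∝ ln(z/z₀). From the pair, with r = V₁/V₂ = 0.84093,
ln z₀ = (ln z₁ − r·ln z₂)/(1 − r) = (4.5890 − 0.84093×6.7370)/0.15907 = -6.7656 → z₀ = 0.001153 ft
V₃ = V₁ · ln(z₃/z₀)/ln(z₁/z₀) = 12.0 × 14.0654/11.3547 = 14.8648 mph

14.9 mph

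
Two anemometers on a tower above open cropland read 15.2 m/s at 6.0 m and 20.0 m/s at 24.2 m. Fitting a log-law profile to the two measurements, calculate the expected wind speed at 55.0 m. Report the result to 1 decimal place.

22.8 m/s

Log law: V ∝ ln(z/z₀). From the pair, with r = V₁/V₂ = 0.76000,
ln z₀ = (ln z₁ − r·ln z₂)/(1 − r) = (1.7918 − 0.76000×3.1864)/0.24000 = -2.6245 → z₀ = 0.07248 m
V₃ = V₁ · ln(z₃/z₀)/ln(z₁/z₀) = 15.2 × 6.6318/4.4162 = 22.8257 m/s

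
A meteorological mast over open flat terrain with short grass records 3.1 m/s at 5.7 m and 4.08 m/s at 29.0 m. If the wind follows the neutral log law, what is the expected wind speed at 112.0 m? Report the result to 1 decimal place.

4.9 m/s

Log law: V ∝ ln(z/z₀). From the pair, with r = V₁/V₂ = 0.75980,
ln z₀ = (ln z₁ − r·ln z₂)/(1 − r) = (1.7405 − 0.75980×3.3673)/0.24020 = -3.4056 → z₀ = 0.03319 m
V₃ = V₁ · ln(z₃/z₀)/ln(z₁/z₀) = 3.1 × 8.1241/5.1461 = 4.8940 m/s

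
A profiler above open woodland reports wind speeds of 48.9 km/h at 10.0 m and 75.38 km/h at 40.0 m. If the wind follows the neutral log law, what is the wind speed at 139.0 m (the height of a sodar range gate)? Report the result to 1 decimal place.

99.2 km/h

Log law: V ∝ ln(z/z₀). From the pair, with r = V₁/V₂ = 0.64871,
ln z₀ = (ln z₁ − r·ln z₂)/(1 − r) = (2.3026 − 0.64871×3.6889)/0.35129 = -0.2575 → z₀ = 0.7730 m
V₃ = V₁ · ln(z₃/z₀)/ln(z₁/z₀) = 48.9 × 5.1919/2.5600 = 99.1725 km/h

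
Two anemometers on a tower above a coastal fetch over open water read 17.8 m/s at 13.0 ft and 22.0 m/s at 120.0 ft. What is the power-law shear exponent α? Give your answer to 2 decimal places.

Power law: V₂/V₁ = (z₂/z₁)^α ⇒ α = ln(V₂/V₁) / ln(z₂/z₁)
α = ln(22.0/17.8) / ln(120.0/13.0) = ln(1.2360) / ln(9.2308)
  = 0.21184 / 2.22254 = 0.09532

α ≈ 0.10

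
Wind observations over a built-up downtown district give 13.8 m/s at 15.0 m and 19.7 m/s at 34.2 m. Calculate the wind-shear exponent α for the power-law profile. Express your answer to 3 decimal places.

α ≈ 0.432

Power law: V₂/V₁ = (z₂/z₁)^α ⇒ α = ln(V₂/V₁) / ln(z₂/z₁)
α = ln(19.7/13.8) / ln(34.2/15.0) = ln(1.4275) / ln(2.2800)
  = 0.35595 / 0.82418 = 0.43189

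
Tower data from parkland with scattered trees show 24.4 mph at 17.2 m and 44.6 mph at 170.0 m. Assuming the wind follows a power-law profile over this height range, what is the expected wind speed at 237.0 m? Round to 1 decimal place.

First find α: α = ln(V₂/V₁)/ln(z₂/z₁) = ln(44.6/24.4)/ln(170.0/17.2) = 0.60315/2.29089 = 0.2633
Extrapolate from 170.0 m to 237.0 m: V₃ = 44.6 × (237.0/170.0)^0.2633 = 44.6 × 1.0914 = 48.6773 mph

48.7 mph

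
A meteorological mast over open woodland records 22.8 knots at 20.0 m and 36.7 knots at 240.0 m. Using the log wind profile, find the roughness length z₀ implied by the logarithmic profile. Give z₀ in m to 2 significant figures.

Log law: V(z) ∝ ln(z/z₀). With r = V₁/V₂ = 22.8/36.7 = 0.62125,
r · ln(z₂/z₀) = ln(z₁/z₀) ⇒ ln z₀ = (ln z₁ − r·ln z₂)/(1 − r)
ln z₀ = (2.99573 − 0.62125×5.48064) / 0.37875 = -1.0802
z₀ = exp(-1.0802) = 0.3395 m

z₀ ≈ 0.34 m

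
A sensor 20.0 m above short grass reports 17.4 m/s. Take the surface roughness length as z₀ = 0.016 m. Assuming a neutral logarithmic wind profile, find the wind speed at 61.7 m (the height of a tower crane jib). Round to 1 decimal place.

Log law: V(z) ∝ ln(z/z₀), so V₂/V₁ = ln(z₂/z₀) / ln(z₁/z₀).
ln(61.7/0.016) = 8.2575, ln(20.0/0.016) = 7.1309
V₂ = 17.4 × 8.2575/7.1309 = 17.4 × 1.1580 = 20.1489 m/s

20.1 m/s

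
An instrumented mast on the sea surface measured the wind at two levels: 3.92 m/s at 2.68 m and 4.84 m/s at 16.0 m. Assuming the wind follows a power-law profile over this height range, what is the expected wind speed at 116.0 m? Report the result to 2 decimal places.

6.11 m/s

First find α: α = ln(V₂/V₁)/ln(z₂/z₁) = ln(4.84/3.92)/ln(16.0/2.68) = 0.21082/1.78677 = 0.1180
Extrapolate from 16.0 m to 116.0 m: V₃ = 4.84 × (116.0/16.0)^0.1180 = 4.84 × 1.2633 = 6.1145 m/s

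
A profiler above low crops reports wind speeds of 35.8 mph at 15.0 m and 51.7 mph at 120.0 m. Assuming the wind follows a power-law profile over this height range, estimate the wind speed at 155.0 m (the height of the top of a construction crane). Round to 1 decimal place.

54.1 mph

First find α: α = ln(V₂/V₁)/ln(z₂/z₁) = ln(51.7/35.8)/ln(120.0/15.0) = 0.36751/2.07944 = 0.1767
Extrapolate from 120.0 m to 155.0 m: V₃ = 51.7 × (155.0/120.0)^0.1767 = 51.7 × 1.0463 = 54.0922 mph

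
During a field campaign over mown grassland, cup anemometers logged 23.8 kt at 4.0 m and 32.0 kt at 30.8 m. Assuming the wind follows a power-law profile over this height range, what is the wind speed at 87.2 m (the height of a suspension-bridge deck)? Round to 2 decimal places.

37.21 kt

First find α: α = ln(V₂/V₁)/ln(z₂/z₁) = ln(32.0/23.8)/ln(30.8/4.0) = 0.29605/2.04122 = 0.1450
Extrapolate from 30.8 m to 87.2 m: V₃ = 32.0 × (87.2/30.8)^0.1450 = 32.0 × 1.1629 = 37.2136 kt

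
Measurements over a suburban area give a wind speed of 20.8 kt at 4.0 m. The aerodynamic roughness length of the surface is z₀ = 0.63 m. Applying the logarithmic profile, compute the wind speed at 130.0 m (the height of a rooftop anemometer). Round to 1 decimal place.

60.0 kt

Log law: V(z) ∝ ln(z/z₀), so V₂/V₁ = ln(z₂/z₀) / ln(z₁/z₀).
ln(130.0/0.63) = 5.3296, ln(4.0/0.63) = 1.8483
V₂ = 20.8 × 5.3296/1.8483 = 20.8 × 2.8835 = 59.9758 kt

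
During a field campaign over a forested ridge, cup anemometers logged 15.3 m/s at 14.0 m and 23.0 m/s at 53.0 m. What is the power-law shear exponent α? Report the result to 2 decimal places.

α ≈ 0.31

Power law: V₂/V₁ = (z₂/z₁)^α ⇒ α = ln(V₂/V₁) / ln(z₂/z₁)
α = ln(23.0/15.3) / ln(53.0/14.0) = ln(1.5033) / ln(3.7857)
  = 0.40764 / 1.33123 = 0.30621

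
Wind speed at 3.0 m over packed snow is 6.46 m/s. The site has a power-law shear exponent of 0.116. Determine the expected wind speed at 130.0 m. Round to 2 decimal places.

Power-law profile: V₂ = V₁ · (z₂/z₁)^α
V₂ = 6.46 × (130.0/3.0)^0.116 = 6.46 × (43.3333)^0.116
    = 6.46 × 1.5484 = 10.0024 m/s

10.00 m/s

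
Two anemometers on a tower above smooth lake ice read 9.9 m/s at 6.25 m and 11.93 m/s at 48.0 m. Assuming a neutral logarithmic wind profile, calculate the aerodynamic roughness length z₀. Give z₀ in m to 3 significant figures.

Log law: V(z) ∝ ln(z/z₀). With r = V₁/V₂ = 9.9/11.93 = 0.82984,
r · ln(z₂/z₀) = ln(z₁/z₀) ⇒ ln z₀ = (ln z₁ − r·ln z₂)/(1 − r)
ln z₀ = (1.83258 − 0.82984×3.87120) / 0.17016 = -8.1095
z₀ = exp(-8.1095) = 0.0003007 m

z₀ ≈ 0.000301 m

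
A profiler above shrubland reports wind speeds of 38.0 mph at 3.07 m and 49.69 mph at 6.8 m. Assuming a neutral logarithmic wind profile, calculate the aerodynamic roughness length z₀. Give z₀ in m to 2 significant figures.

z₀ ≈ 0.23 m

Log law: V(z) ∝ ln(z/z₀). With r = V₁/V₂ = 38.0/49.69 = 0.76474,
r · ln(z₂/z₀) = ln(z₁/z₀) ⇒ ln z₀ = (ln z₁ − r·ln z₂)/(1 − r)
ln z₀ = (1.12168 − 0.76474×1.91692) / 0.23526 = -1.4634
z₀ = exp(-1.4634) = 0.2315 m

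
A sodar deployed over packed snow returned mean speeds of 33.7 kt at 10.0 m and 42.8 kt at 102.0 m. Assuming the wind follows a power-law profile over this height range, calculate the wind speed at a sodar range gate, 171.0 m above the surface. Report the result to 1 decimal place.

45.1 kt

First find α: α = ln(V₂/V₁)/ln(z₂/z₁) = ln(42.8/33.7)/ln(102.0/10.0) = 0.23904/2.32239 = 0.1029
Extrapolate from 102.0 m to 171.0 m: V₃ = 42.8 × (171.0/102.0)^0.1029 = 42.8 × 1.0546 = 45.1378 kt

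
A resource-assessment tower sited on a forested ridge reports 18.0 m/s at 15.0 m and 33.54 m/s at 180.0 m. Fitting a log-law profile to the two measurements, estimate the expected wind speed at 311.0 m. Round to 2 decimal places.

36.96 m/s

Log law: V ∝ ln(z/z₀). From the pair, with r = V₁/V₂ = 0.53667,
ln z₀ = (ln z₁ − r·ln z₂)/(1 − r) = (2.7081 − 0.53667×5.1930)/0.46333 = -0.1702 → z₀ = 0.8435 m
V₃ = V₁ · ln(z₃/z₀)/ln(z₁/z₀) = 18.0 × 5.9100/2.8783 = 36.9598 m/s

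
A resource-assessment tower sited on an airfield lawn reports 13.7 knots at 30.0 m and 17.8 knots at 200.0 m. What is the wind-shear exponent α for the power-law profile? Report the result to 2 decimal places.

Power law: V₂/V₁ = (z₂/z₁)^α ⇒ α = ln(V₂/V₁) / ln(z₂/z₁)
α = ln(17.8/13.7) / ln(200.0/30.0) = ln(1.2993) / ln(6.6667)
  = 0.26180 / 1.89712 = 0.13800

α ≈ 0.14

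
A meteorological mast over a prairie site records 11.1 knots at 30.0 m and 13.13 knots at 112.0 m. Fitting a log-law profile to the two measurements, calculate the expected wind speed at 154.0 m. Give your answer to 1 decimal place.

13.6 knots

Log law: V ∝ ln(z/z₀). From the pair, with r = V₁/V₂ = 0.84539,
ln z₀ = (ln z₁ − r·ln z₂)/(1 − r) = (3.4012 − 0.84539×4.7185)/0.15461 = -3.8018 → z₀ = 0.02233 m
V₃ = V₁ · ln(z₃/z₀)/ln(z₁/z₀) = 11.1 × 8.8387/7.2030 = 13.6207 knots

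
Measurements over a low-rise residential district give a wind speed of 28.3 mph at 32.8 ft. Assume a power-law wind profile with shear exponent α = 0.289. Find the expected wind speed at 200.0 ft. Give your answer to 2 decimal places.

Power-law profile: V₂ = V₁ · (z₂/z₁)^α
V₂ = 28.3 × (200.0/32.8)^0.289 = 28.3 × (6.0976)^0.289
    = 28.3 × 1.6862 = 47.7196 mph

47.72 mph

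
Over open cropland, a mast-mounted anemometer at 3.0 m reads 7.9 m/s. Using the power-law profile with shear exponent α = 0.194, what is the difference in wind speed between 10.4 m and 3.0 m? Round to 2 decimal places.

Power law: V₂ = V₁ · (z₂/z₁)^α = 7.9 × (3.4667)^0.194 = 10.0547 m/s
ΔV = 10.0547 − 7.9 = 2.1547 m/s

2.15 m/s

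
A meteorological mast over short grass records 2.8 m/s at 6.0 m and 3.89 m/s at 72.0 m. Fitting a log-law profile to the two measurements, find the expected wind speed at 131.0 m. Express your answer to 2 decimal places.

Log law: V ∝ ln(z/z₀). From the pair, with r = V₁/V₂ = 0.71979,
ln z₀ = (ln z₁ − r·ln z₂)/(1 − r) = (1.7918 − 0.71979×4.2767)/0.28021 = -4.5915 → z₀ = 0.01014 m
V₃ = V₁ · ln(z₃/z₀)/ln(z₁/z₀) = 2.8 × 9.4667/6.3832 = 4.1525 m/s

4.15 m/s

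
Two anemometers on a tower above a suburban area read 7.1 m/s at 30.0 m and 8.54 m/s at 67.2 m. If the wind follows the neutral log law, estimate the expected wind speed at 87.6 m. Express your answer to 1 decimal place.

Log law: V ∝ ln(z/z₀). From the pair, with r = V₁/V₂ = 0.83138,
ln z₀ = (ln z₁ − r·ln z₂)/(1 − r) = (3.4012 − 0.83138×4.2077)/0.16862 = -0.5752 → z₀ = 0.5626 m
V₃ = V₁ · ln(z₃/z₀)/ln(z₁/z₀) = 7.1 × 5.0480/3.9764 = 9.0134 m/s

9.0 m/s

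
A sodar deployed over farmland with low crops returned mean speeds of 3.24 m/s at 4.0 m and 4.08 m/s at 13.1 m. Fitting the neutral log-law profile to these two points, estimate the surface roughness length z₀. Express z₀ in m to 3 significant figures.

Log law: V(z) ∝ ln(z/z₀). With r = V₁/V₂ = 3.24/4.08 = 0.79412,
r · ln(z₂/z₀) = ln(z₁/z₀) ⇒ ln z₀ = (ln z₁ − r·ln z₂)/(1 − r)
ln z₀ = (1.38629 − 0.79412×2.57261) / 0.20588 = -3.1895
z₀ = exp(-3.1895) = 0.04119 m

z₀ ≈ 0.0412 m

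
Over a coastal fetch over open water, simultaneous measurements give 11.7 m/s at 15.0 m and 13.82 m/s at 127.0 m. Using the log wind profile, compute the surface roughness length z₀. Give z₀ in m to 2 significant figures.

Log law: V(z) ∝ ln(z/z₀). With r = V₁/V₂ = 11.7/13.82 = 0.84660,
r · ln(z₂/z₀) = ln(z₁/z₀) ⇒ ln z₀ = (ln z₁ − r·ln z₂)/(1 − r)
ln z₀ = (2.70805 − 0.84660×4.84419) / 0.15340 = -9.0810
z₀ = exp(-9.0810) = 0.0001138 m

z₀ ≈ 0.00011 m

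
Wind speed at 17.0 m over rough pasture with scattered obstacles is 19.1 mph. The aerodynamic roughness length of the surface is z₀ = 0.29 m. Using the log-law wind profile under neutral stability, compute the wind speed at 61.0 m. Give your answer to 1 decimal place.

25.1 mph

Log law: V(z) ∝ ln(z/z₀), so V₂/V₁ = ln(z₂/z₀) / ln(z₁/z₀).
ln(61.0/0.29) = 5.3487, ln(17.0/0.29) = 4.0711
V₂ = 19.1 × 5.3487/4.0711 = 19.1 × 1.3138 = 25.0943 mph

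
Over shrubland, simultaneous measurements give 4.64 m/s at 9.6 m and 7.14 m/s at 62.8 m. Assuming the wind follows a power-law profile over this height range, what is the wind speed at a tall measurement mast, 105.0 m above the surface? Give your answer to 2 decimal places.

8.03 m/s

First find α: α = ln(V₂/V₁)/ln(z₂/z₁) = ln(7.14/4.64)/ln(62.8/9.6) = 0.43100/1.87819 = 0.2295
Extrapolate from 62.8 m to 105.0 m: V₃ = 7.14 × (105.0/62.8)^0.2295 = 7.14 × 1.1252 = 8.0339 m/s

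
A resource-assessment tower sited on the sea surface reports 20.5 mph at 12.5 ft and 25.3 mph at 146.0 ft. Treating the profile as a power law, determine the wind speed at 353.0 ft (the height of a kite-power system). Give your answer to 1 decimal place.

27.3 mph

First find α: α = ln(V₂/V₁)/ln(z₂/z₁) = ln(25.3/20.5)/ln(146.0/12.5) = 0.21038/2.45788 = 0.0856
Extrapolate from 146.0 ft to 353.0 ft: V₃ = 25.3 × (353.0/146.0)^0.0856 = 25.3 × 1.0785 = 27.2860 mph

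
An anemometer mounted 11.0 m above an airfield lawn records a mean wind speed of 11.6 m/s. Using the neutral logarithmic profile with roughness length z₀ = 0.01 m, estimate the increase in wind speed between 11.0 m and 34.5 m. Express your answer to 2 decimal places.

Log law: V₂ = V₁ · ln(z₂/z₀)/ln(z₁/z₀) = 11.6 × 8.1461/7.0031 = 13.4934 m/s
ΔV = 13.4934 − 11.6 = 1.8934 m/s

1.89 m/s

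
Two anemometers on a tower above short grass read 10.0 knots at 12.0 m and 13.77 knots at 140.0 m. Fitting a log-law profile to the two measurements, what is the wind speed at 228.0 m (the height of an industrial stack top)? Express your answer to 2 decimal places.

14.52 knots

Log law: V ∝ ln(z/z₀). From the pair, with r = V₁/V₂ = 0.72622,
ln z₀ = (ln z₁ − r·ln z₂)/(1 − r) = (2.4849 − 0.72622×4.9416)/0.27378 = -4.0316 → z₀ = 0.01775 m
V₃ = V₁ · ln(z₃/z₀)/ln(z₁/z₀) = 10.0 × 9.4610/6.5165 = 14.5184 knots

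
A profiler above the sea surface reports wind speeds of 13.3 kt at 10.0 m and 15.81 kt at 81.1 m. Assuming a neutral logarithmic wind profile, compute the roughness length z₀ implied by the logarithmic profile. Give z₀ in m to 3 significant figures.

Log law: V(z) ∝ ln(z/z₀). With r = V₁/V₂ = 13.3/15.81 = 0.84124,
r · ln(z₂/z₀) = ln(z₁/z₀) ⇒ ln z₀ = (ln z₁ − r·ln z₂)/(1 − r)
ln z₀ = (2.30259 − 0.84124×4.39568) / 0.15876 = -8.7883
z₀ = exp(-8.7883) = 0.0001525 m

z₀ ≈ 0.000153 m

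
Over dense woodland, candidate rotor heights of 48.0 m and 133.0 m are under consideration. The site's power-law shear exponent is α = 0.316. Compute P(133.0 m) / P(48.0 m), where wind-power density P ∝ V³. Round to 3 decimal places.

2.628

Speed ratio: V_B/V_A = (z_B/z_A)^α = (133.0/48.0)^0.316 = (2.7708)^0.316 = 1.37995
Power-density ratio: P_B/P_A = (V_B/V_A)³ = (1.37995)³ = 2.62781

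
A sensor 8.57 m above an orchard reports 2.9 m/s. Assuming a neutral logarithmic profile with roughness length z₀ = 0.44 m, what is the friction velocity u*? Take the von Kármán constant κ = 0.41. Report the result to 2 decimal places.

u* ≈ 0.40 m/s

Log law: V(z) = (u*/κ) · ln(z/z₀) ⇒ u* = κ · V / ln(z/z₀)
u* = 0.41 × 2.9 / ln(8.57/0.44) = 0.41 × 2.9 / 2.9692
   = 1.1890 / 2.9692 = 0.4004 m/s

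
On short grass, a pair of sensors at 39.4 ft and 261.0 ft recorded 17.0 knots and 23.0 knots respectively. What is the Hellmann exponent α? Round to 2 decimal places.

Power law: V₂/V₁ = (z₂/z₁)^α ⇒ α = ln(V₂/V₁) / ln(z₂/z₁)
α = ln(23.0/17.0) / ln(261.0/39.4) = ln(1.3529) / ln(6.6244)
  = 0.30228 / 1.89075 = 0.15987

α ≈ 0.16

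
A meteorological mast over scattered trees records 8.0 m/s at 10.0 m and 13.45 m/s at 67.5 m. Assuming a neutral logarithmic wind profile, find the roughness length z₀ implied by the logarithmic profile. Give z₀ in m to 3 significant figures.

Log law: V(z) ∝ ln(z/z₀). With r = V₁/V₂ = 8.0/13.45 = 0.59480,
r · ln(z₂/z₀) = ln(z₁/z₀) ⇒ ln z₀ = (ln z₁ − r·ln z₂)/(1 − r)
ln z₀ = (2.30259 − 0.59480×4.21213) / 0.40520 = -0.5004
z₀ = exp(-0.5004) = 0.6063 m

z₀ ≈ 0.606 m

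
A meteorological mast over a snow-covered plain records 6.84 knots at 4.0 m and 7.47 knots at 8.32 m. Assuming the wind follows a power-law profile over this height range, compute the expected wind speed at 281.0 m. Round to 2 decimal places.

First find α: α = ln(V₂/V₁)/ln(z₂/z₁) = ln(7.47/6.84)/ln(8.32/4.0) = 0.08811/0.73237 = 0.1203
Extrapolate from 8.32 m to 281.0 m: V₃ = 7.47 × (281.0/8.32)^0.1203 = 7.47 × 1.5272 = 11.4082 knots

11.41 knots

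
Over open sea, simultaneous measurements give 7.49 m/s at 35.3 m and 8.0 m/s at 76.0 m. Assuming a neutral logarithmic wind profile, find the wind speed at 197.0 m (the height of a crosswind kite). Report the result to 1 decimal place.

8.6 m/s

Log law: V ∝ ln(z/z₀). From the pair, with r = V₁/V₂ = 0.93625,
ln z₀ = (ln z₁ − r·ln z₂)/(1 − r) = (3.5639 − 0.93625×4.3307)/0.06375 = -7.6983 → z₀ = 0.0004536 m
V₃ = V₁ · ln(z₃/z₀)/ln(z₁/z₀) = 7.49 × 12.9815/11.2622 = 8.6334 m/s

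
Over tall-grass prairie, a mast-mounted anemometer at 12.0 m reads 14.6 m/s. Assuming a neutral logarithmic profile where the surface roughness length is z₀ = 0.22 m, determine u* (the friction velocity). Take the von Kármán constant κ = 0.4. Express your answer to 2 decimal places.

Log law: V(z) = (u*/κ) · ln(z/z₀) ⇒ u* = κ · V / ln(z/z₀)
u* = 0.4 × 14.6 / ln(12.0/0.22) = 0.4 × 14.6 / 3.9990
   = 5.8400 / 3.9990 = 1.4604 m/s

u* ≈ 1.46 m/s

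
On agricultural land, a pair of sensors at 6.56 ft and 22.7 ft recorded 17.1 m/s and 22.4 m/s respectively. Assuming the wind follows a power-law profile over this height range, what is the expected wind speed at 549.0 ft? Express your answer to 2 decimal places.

First find α: α = ln(V₂/V₁)/ln(z₂/z₁) = ln(22.4/17.1)/ln(22.7/6.56) = 0.26998/1.24137 = 0.2175
Extrapolate from 22.7 ft to 549.0 ft: V₃ = 22.4 × (549.0/22.7)^0.2175 = 22.4 × 1.9994 = 44.7869 m/s

44.79 m/s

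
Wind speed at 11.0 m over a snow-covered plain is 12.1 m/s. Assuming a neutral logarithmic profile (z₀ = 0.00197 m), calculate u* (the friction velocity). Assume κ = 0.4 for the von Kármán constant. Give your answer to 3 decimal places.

Log law: V(z) = (u*/κ) · ln(z/z₀) ⇒ u* = κ · V / ln(z/z₀)
u* = 0.4 × 12.1 / ln(11.0/0.00197) = 0.4 × 12.1 / 8.6276
   = 4.8400 / 8.6276 = 0.5610 m/s

u* ≈ 0.561 m/s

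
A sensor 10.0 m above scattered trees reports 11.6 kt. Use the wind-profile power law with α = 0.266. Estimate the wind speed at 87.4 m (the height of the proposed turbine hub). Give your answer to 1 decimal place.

Power-law profile: V₂ = V₁ · (z₂/z₁)^α
V₂ = 11.6 × (87.4/10.0)^0.266 = 11.6 × (8.7400)^0.266
    = 11.6 × 1.7801 = 20.6490 kt

20.6 kt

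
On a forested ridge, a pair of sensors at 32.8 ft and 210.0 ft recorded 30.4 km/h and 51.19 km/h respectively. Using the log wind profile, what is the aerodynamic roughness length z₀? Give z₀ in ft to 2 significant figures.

z₀ ≈ 2.2 ft

Log law: V(z) ∝ ln(z/z₀). With r = V₁/V₂ = 30.4/51.19 = 0.59387,
r · ln(z₂/z₀) = ln(z₁/z₀) ⇒ ln z₀ = (ln z₁ − r·ln z₂)/(1 − r)
ln z₀ = (3.49043 − 0.59387×5.34711) / 0.40613 = 0.7755
z₀ = exp(0.7755) = 2.172 ft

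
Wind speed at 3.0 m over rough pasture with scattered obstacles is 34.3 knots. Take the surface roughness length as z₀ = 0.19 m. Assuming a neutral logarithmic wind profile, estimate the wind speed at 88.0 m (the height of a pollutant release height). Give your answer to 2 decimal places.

76.30 knots

Log law: V(z) ∝ ln(z/z₀), so V₂/V₁ = ln(z₂/z₀) / ln(z₁/z₀).
ln(88.0/0.19) = 6.1381, ln(3.0/0.19) = 2.7593
V₂ = 34.3 × 6.1381/2.7593 = 34.3 × 2.2245 = 76.2992 knots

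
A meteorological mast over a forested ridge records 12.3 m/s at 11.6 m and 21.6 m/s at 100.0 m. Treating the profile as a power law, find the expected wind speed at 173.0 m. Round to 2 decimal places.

First find α: α = ln(V₂/V₁)/ln(z₂/z₁) = ln(21.6/12.3)/ln(100.0/11.6) = 0.56309/2.15417 = 0.2614
Extrapolate from 100.0 m to 173.0 m: V₃ = 21.6 × (173.0/100.0)^0.2614 = 21.6 × 1.1541 = 24.9275 m/s

24.93 m/s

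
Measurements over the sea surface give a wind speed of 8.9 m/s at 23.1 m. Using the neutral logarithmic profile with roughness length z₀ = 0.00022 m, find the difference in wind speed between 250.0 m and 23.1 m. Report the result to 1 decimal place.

1.8 m/s

Log law: V₂ = V₁ · ln(z₂/z₀)/ln(z₁/z₀) = 8.9 × 13.9433/11.5617 = 10.7333 m/s
ΔV = 10.7333 − 8.9 = 1.8333 m/s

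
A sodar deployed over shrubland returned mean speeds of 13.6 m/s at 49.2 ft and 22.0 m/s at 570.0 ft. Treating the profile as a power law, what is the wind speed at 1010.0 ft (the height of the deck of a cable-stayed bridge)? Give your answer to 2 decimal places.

First find α: α = ln(V₂/V₁)/ln(z₂/z₁) = ln(22.0/13.6)/ln(570.0/49.2) = 0.48097/2.44974 = 0.1963
Extrapolate from 570.0 ft to 1010.0 ft: V₃ = 22.0 × (1010.0/570.0)^0.1963 = 22.0 × 1.1189 = 24.6151 m/s

24.62 m/s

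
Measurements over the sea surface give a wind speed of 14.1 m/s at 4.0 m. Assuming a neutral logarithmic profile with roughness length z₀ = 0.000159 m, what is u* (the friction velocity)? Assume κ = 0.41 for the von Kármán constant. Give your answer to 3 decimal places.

Log law: V(z) = (u*/κ) · ln(z/z₀) ⇒ u* = κ · V / ln(z/z₀)
u* = 0.41 × 14.1 / ln(4.0/0.000159) = 0.41 × 14.1 / 10.1329
   = 5.7810 / 10.1329 = 0.5705 m/s

u* ≈ 0.571 m/s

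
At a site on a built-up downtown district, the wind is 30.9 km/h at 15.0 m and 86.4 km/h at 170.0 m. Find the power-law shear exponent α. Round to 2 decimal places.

Power law: V₂/V₁ = (z₂/z₁)^α ⇒ α = ln(V₂/V₁) / ln(z₂/z₁)
α = ln(86.4/30.9) / ln(170.0/15.0) = ln(2.7961) / ln(11.3333)
  = 1.02823 / 2.42775 = 0.42353

α ≈ 0.42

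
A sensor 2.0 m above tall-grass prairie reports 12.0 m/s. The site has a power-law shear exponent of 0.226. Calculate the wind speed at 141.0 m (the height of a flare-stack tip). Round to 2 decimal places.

31.40 m/s

Power-law profile: V₂ = V₁ · (z₂/z₁)^α
V₂ = 12.0 × (141.0/2.0)^0.226 = 12.0 × (70.5000)^0.226
    = 12.0 × 2.6163 = 31.3958 m/s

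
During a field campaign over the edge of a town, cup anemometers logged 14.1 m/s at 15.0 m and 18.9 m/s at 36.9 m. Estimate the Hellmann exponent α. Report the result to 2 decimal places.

Power law: V₂/V₁ = (z₂/z₁)^α ⇒ α = ln(V₂/V₁) / ln(z₂/z₁)
α = ln(18.9/14.1) / ln(36.9/15.0) = ln(1.3404) / ln(2.4600)
  = 0.29299 / 0.90016 = 0.32548

α ≈ 0.33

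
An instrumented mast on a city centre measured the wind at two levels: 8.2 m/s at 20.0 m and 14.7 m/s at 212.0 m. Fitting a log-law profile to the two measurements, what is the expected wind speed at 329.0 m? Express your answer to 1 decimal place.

Log law: V ∝ ln(z/z₀). From the pair, with r = V₁/V₂ = 0.55782,
ln z₀ = (ln z₁ − r·ln z₂)/(1 − r) = (2.9957 − 0.55782×5.3566)/0.44218 = 0.0174 → z₀ = 1.018 m
V₃ = V₁ · ln(z₃/z₀)/ln(z₁/z₀) = 8.2 × 5.7786/2.9783 = 15.9100 m/s

15.9 m/s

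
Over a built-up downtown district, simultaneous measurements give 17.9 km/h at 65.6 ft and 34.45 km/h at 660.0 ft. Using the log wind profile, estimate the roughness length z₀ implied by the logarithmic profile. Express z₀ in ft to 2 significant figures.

z₀ ≈ 5.4 ft

Log law: V(z) ∝ ln(z/z₀). With r = V₁/V₂ = 17.9/34.45 = 0.51959,
r · ln(z₂/z₀) = ln(z₁/z₀) ⇒ ln z₀ = (ln z₁ − r·ln z₂)/(1 − r)
ln z₀ = (4.18358 − 0.51959×6.49224) / 0.48041 = 1.6866
z₀ = exp(1.6866) = 5.401 ft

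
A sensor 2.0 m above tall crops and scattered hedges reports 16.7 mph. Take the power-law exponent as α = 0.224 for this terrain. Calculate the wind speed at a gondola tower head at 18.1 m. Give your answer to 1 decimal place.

Power-law profile: V₂ = V₁ · (z₂/z₁)^α
V₂ = 16.7 × (18.1/2.0)^0.224 = 16.7 × (9.0500)^0.224
    = 16.7 × 1.6379 = 27.3530 mph

27.4 mph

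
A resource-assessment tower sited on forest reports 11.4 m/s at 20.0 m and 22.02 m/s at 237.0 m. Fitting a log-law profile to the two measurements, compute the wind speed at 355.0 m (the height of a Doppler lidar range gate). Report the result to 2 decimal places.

23.76 m/s

Log law: V ∝ ln(z/z₀). From the pair, with r = V₁/V₂ = 0.51771,
ln z₀ = (ln z₁ − r·ln z₂)/(1 − r) = (2.9957 − 0.51771×5.4681)/0.48229 = 0.3418 → z₀ = 1.408 m
V₃ = V₁ · ln(z₃/z₀)/ln(z₁/z₀) = 11.4 × 5.5303/2.6539 = 23.7556 m/s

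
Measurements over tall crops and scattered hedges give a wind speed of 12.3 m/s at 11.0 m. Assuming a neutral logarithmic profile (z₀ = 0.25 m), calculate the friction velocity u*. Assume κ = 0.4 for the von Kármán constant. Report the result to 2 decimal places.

Log law: V(z) = (u*/κ) · ln(z/z₀) ⇒ u* = κ · V / ln(z/z₀)
u* = 0.4 × 12.3 / ln(11.0/0.25) = 0.4 × 12.3 / 3.7842
   = 4.9200 / 3.7842 = 1.3001 m/s

u* ≈ 1.30 m/s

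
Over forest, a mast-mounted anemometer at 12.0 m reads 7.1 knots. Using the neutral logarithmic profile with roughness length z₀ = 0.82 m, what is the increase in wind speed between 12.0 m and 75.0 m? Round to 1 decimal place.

Log law: V₂ = V₁ · ln(z₂/z₀)/ln(z₁/z₀) = 7.1 × 4.5159/2.6834 = 11.9489 knots
ΔV = 11.9489 − 7.1 = 4.8489 knots

4.8 knots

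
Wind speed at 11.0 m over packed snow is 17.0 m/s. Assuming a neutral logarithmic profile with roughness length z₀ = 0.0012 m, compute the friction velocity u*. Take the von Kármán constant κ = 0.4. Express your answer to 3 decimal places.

Log law: V(z) = (u*/κ) · ln(z/z₀) ⇒ u* = κ · V / ln(z/z₀)
u* = 0.4 × 17.0 / ln(11.0/0.0012) = 0.4 × 17.0 / 9.1233
   = 6.8000 / 9.1233 = 0.7453 m/s

u* ≈ 0.745 m/s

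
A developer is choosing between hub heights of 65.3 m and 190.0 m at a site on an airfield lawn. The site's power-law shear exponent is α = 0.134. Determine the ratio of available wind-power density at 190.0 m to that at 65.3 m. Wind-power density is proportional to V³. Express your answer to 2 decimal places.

1.54

Speed ratio: V_B/V_A = (z_B/z_A)^α = (190.0/65.3)^0.134 = (2.9096)^0.134 = 1.15386
Power-density ratio: P_B/P_A = (V_B/V_A)³ = (1.15386)³ = 1.53626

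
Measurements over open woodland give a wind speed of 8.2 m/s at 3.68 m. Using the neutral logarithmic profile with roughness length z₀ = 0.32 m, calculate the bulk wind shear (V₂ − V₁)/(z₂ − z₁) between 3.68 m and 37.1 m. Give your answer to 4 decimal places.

Log law: V₂ = V₁ · ln(z₂/z₀)/ln(z₁/z₀) = 8.2 × 4.7531/2.4423 = 15.9580 m/s
ΔV/Δz = (15.9580 − 8.2)/(37.1 − 3.68) = 7.7580/33.4200 = 0.23214 m/s/m

0.2321 m/s/m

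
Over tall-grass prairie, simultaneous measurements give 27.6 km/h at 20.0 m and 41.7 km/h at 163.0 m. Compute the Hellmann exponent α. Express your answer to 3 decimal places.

Power law: V₂/V₁ = (z₂/z₁)^α ⇒ α = ln(V₂/V₁) / ln(z₂/z₁)
α = ln(41.7/27.6) / ln(163.0/20.0) = ln(1.5109) / ln(8.1500)
  = 0.41269 / 2.09802 = 0.19670

α ≈ 0.197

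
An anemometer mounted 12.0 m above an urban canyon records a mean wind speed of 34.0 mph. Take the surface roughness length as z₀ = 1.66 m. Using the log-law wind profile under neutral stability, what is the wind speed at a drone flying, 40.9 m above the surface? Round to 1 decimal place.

Log law: V(z) ∝ ln(z/z₀), so V₂/V₁ = ln(z₂/z₀) / ln(z₁/z₀).
ln(40.9/1.66) = 3.2043, ln(12.0/1.66) = 1.9781
V₂ = 34.0 × 3.2043/1.9781 = 34.0 × 1.6199 = 55.0767 mph

55.1 mph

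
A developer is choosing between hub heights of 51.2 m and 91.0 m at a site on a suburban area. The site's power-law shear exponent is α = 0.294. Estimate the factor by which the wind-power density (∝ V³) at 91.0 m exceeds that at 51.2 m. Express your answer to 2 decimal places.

Speed ratio: V_B/V_A = (z_B/z_A)^α = (91.0/51.2)^0.294 = (1.7773)^0.294 = 1.18422
Power-density ratio: P_B/P_A = (V_B/V_A)³ = (1.18422)³ = 1.66073

1.66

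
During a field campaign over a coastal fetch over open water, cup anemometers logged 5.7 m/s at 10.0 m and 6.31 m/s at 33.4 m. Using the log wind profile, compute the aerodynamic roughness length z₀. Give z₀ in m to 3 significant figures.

z₀ ≈ 0.000128 m

Log law: V(z) ∝ ln(z/z₀). With r = V₁/V₂ = 5.7/6.31 = 0.90333,
r · ln(z₂/z₀) = ln(z₁/z₀) ⇒ ln z₀ = (ln z₁ − r·ln z₂)/(1 − r)
ln z₀ = (2.30259 − 0.90333×3.50856) / 0.09667 = -8.9663
z₀ = exp(-8.9663) = 0.0001276 m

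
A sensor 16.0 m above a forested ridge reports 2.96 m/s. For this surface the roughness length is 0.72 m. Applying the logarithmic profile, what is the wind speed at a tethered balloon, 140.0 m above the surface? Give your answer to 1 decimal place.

Log law: V(z) ∝ ln(z/z₀), so V₂/V₁ = ln(z₂/z₀) / ln(z₁/z₀).
ln(140.0/0.72) = 5.2701, ln(16.0/0.72) = 3.1011
V₂ = 2.96 × 5.2701/3.1011 = 2.96 × 1.6994 = 5.0304 m/s

5.0 m/s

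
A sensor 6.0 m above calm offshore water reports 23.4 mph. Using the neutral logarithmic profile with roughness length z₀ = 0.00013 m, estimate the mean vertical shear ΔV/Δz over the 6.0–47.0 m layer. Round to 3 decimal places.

0.109 mph/m

Log law: V₂ = V₁ · ln(z₂/z₀)/ln(z₁/z₀) = 23.4 × 12.7981/10.7397 = 27.8849 mph
ΔV/Δz = (27.8849 − 23.4)/(47.0 − 6.0) = 4.4849/41.0000 = 0.10939 mph/m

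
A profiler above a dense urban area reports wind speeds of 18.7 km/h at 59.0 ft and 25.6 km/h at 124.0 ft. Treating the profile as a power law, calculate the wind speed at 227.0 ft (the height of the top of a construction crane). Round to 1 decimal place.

33.1 km/h

First find α: α = ln(V₂/V₁)/ln(z₂/z₁) = ln(25.6/18.7)/ln(124.0/59.0) = 0.31407/0.74274 = 0.4228
Extrapolate from 124.0 ft to 227.0 ft: V₃ = 25.6 × (227.0/124.0)^0.4228 = 25.6 × 1.2913 = 33.0584 km/h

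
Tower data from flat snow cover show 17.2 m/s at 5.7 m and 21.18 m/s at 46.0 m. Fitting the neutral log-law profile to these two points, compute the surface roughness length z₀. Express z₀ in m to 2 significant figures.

z₀ ≈ 0.00069 m

Log law: V(z) ∝ ln(z/z₀). With r = V₁/V₂ = 17.2/21.18 = 0.81209,
r · ln(z₂/z₀) = ln(z₁/z₀) ⇒ ln z₀ = (ln z₁ − r·ln z₂)/(1 − r)
ln z₀ = (1.74047 − 0.81209×3.82864) / 0.18791 = -7.2838
z₀ = exp(-7.2838) = 0.0006866 m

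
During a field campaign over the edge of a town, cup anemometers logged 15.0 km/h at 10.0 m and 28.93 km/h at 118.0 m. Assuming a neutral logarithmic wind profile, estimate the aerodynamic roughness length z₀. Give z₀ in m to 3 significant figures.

z₀ ≈ 0.701 m

Log law: V(z) ∝ ln(z/z₀). With r = V₁/V₂ = 15.0/28.93 = 0.51849,
r · ln(z₂/z₀) = ln(z₁/z₀) ⇒ ln z₀ = (ln z₁ − r·ln z₂)/(1 − r)
ln z₀ = (2.30259 − 0.51849×4.77068) / 0.48151 = -0.3551
z₀ = exp(-0.3551) = 0.7011 m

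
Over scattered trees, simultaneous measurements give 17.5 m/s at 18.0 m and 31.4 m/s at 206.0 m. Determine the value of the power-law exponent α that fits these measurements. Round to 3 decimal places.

α ≈ 0.240

Power law: V₂/V₁ = (z₂/z₁)^α ⇒ α = ln(V₂/V₁) / ln(z₂/z₁)
α = ln(31.4/17.5) / ln(206.0/18.0) = ln(1.7943) / ln(11.4444)
  = 0.58461 / 2.43750 = 0.23984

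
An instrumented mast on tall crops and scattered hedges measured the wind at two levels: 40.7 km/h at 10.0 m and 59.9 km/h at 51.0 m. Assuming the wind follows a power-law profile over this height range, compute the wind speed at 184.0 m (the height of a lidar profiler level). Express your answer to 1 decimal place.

81.2 km/h

First find α: α = ln(V₂/V₁)/ln(z₂/z₁) = ln(59.9/40.7)/ln(51.0/10.0) = 0.38645/1.62924 = 0.2372
Extrapolate from 51.0 m to 184.0 m: V₃ = 59.9 × (184.0/51.0)^0.2372 = 59.9 × 1.3557 = 81.2089 km/h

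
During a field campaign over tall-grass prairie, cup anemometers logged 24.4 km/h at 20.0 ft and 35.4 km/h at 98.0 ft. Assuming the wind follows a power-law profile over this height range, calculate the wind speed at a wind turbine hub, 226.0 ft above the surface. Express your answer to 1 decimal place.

43.1 km/h

First find α: α = ln(V₂/V₁)/ln(z₂/z₁) = ln(35.4/24.4)/ln(98.0/20.0) = 0.37213/1.58924 = 0.2342
Extrapolate from 98.0 ft to 226.0 ft: V₃ = 35.4 × (226.0/98.0)^0.2342 = 35.4 × 1.2161 = 43.0501 km/h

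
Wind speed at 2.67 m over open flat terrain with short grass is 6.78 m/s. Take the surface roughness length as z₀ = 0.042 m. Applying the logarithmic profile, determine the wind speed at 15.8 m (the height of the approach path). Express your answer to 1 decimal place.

9.7 m/s

Log law: V(z) ∝ ln(z/z₀), so V₂/V₁ = ln(z₂/z₀) / ln(z₁/z₀).
ln(15.8/0.042) = 5.9301, ln(2.67/0.042) = 4.1522
V₂ = 6.78 × 5.9301/4.1522 = 6.78 × 1.4282 = 9.6832 m/s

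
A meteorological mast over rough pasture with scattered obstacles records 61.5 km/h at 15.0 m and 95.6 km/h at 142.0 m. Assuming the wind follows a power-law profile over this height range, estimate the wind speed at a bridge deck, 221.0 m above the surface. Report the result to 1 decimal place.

104.3 km/h

First find α: α = ln(V₂/V₁)/ln(z₂/z₁) = ln(95.6/61.5)/ln(142.0/15.0) = 0.44114/2.24778 = 0.1963
Extrapolate from 142.0 m to 221.0 m: V₃ = 95.6 × (221.0/142.0)^0.1963 = 95.6 × 1.0907 = 104.2699 km/h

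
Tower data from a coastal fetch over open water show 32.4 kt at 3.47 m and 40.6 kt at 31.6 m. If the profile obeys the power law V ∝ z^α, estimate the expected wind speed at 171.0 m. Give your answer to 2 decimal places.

First find α: α = ln(V₂/V₁)/ln(z₂/z₁) = ln(40.6/32.4)/ln(31.6/3.47) = 0.22561/2.20900 = 0.1021
Extrapolate from 31.6 m to 171.0 m: V₃ = 40.6 × (171.0/31.6)^0.1021 = 40.6 × 1.1882 = 48.2414 kt

48.24 kt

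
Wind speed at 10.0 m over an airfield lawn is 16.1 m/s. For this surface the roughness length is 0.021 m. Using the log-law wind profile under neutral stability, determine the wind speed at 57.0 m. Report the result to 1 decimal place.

20.6 m/s

Log law: V(z) ∝ ln(z/z₀), so V₂/V₁ = ln(z₂/z₀) / ln(z₁/z₀).
ln(57.0/0.021) = 7.9063, ln(10.0/0.021) = 6.1658
V₂ = 16.1 × 7.9063/6.1658 = 16.1 × 1.2823 = 20.6447 m/s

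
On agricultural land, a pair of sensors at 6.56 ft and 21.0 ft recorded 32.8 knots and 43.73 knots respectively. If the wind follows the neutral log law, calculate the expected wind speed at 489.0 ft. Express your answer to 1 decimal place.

Log law: V ∝ ln(z/z₀). From the pair, with r = V₁/V₂ = 0.75006,
ln z₀ = (ln z₁ − r·ln z₂)/(1 − r) = (1.8810 − 0.75006×3.0445)/0.24994 = -1.6107 → z₀ = 0.1998 ft
V₃ = V₁ · ln(z₃/z₀)/ln(z₁/z₀) = 32.8 × 7.8030/3.4917 = 73.3002 knots

73.3 knots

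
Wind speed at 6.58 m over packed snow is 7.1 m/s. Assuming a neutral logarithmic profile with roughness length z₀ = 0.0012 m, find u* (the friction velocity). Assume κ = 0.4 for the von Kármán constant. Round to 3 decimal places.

u* ≈ 0.330 m/s

Log law: V(z) = (u*/κ) · ln(z/z₀) ⇒ u* = κ · V / ln(z/z₀)
u* = 0.4 × 7.1 / ln(6.58/0.0012) = 0.4 × 7.1 / 8.6095
   = 2.8400 / 8.6095 = 0.3299 m/s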